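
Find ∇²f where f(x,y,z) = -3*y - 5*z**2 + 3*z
-10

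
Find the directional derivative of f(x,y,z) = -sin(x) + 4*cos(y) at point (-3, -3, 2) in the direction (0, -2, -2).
-2*sqrt(2)*sin(3)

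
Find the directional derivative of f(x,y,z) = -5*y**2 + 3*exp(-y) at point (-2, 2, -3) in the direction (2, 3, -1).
3*sqrt(14)*(-20*exp(2) - 3)*exp(-2)/14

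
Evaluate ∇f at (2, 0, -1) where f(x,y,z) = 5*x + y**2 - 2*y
(5, -2, 0)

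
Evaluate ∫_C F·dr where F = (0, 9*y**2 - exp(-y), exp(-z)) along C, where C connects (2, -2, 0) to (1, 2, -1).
-exp(2) - E + exp(-2) + 49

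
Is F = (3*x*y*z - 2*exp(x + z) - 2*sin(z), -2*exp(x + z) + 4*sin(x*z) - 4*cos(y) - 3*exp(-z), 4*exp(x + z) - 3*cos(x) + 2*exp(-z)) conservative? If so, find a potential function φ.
No, ∇×F = (-4*x*cos(x*z) + 2*exp(x + z) - 3*exp(-z), 3*x*y - 6*exp(x + z) - 3*sin(x) - 2*cos(z), -3*x*z + 4*z*cos(x*z) - 2*exp(x + z)) ≠ 0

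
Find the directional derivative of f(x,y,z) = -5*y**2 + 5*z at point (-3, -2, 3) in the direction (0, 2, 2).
25*sqrt(2)/2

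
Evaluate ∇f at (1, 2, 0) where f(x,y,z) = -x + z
(-1, 0, 1)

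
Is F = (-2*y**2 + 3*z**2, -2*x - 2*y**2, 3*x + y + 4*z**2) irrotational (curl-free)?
No, ∇×F = (1, 6*z - 3, 4*y - 2)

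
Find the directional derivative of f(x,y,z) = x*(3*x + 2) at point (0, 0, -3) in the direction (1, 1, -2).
sqrt(6)/3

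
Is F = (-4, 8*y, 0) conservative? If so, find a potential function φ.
Yes, F is conservative. φ = -4*x + 4*y**2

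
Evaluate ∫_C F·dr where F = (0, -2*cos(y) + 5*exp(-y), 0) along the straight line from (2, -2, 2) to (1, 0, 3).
-5 - 2*sin(2) + 5*exp(2)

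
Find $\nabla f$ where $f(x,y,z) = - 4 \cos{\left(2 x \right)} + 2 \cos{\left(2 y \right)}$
(8*sin(2*x), -4*sin(2*y), 0)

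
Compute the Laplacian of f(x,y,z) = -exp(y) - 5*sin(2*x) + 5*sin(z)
-exp(y) + 20*sin(2*x) - 5*sin(z)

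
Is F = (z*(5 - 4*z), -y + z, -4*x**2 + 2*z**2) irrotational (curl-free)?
No, ∇×F = (-1, 8*x - 8*z + 5, 0)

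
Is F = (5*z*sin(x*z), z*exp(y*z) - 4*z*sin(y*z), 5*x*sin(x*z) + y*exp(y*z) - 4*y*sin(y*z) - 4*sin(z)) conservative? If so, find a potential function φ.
Yes, F is conservative. φ = exp(y*z) + 4*cos(z) - 5*cos(x*z) + 4*cos(y*z)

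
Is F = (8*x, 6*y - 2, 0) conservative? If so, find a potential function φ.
Yes, F is conservative. φ = 4*x**2 + 3*y**2 - 2*y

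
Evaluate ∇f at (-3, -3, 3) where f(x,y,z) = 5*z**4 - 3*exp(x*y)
(9*exp(9), 9*exp(9), 540)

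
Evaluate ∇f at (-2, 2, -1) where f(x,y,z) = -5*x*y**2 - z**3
(-20, 40, -3)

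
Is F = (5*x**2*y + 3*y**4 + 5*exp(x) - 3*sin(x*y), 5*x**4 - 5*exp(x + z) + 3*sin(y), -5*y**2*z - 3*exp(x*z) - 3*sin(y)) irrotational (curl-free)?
No, ∇×F = (-10*y*z + 5*exp(x + z) - 3*cos(y), 3*z*exp(x*z), 20*x**3 - 5*x**2 + 3*x*cos(x*y) - 12*y**3 - 5*exp(x + z))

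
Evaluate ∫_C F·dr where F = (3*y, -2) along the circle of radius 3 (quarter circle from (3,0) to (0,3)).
-27*pi/4 - 6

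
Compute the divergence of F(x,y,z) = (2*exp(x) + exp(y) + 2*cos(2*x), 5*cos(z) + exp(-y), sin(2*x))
2*exp(x) - 4*sin(2*x) - exp(-y)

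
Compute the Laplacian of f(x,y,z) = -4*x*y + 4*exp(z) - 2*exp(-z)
4*exp(z) - 2*exp(-z)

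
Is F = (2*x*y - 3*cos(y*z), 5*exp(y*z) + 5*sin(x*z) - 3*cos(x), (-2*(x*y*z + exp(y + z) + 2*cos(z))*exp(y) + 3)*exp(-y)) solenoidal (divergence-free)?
No, ∇·F = -2*x*y + 2*y + 5*z*exp(y*z) - 2*exp(y + z) + 4*sin(z)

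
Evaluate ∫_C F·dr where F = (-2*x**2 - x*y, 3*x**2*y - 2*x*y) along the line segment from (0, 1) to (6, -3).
134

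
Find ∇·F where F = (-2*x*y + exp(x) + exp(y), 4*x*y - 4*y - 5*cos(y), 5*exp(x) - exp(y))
4*x - 2*y + exp(x) + 5*sin(y) - 4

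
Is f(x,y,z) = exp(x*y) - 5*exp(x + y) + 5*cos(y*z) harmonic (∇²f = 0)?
No, ∇²f = x**2*exp(x*y) + y**2*exp(x*y) - 5*y**2*cos(y*z) - 5*z**2*cos(y*z) - 10*exp(x + y)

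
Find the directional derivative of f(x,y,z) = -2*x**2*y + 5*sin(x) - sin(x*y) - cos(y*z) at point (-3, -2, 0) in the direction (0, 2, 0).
-18 + 3*cos(6)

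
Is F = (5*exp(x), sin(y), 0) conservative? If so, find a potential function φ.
Yes, F is conservative. φ = 5*exp(x) - cos(y)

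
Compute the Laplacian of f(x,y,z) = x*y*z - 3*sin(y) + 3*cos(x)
3*sin(y) - 3*cos(x)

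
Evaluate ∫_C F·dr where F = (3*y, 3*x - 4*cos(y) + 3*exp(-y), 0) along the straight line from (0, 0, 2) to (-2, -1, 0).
-3*E + 4*sin(1) + 9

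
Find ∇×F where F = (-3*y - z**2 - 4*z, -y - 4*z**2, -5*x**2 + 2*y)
(8*z + 2, 10*x - 2*z - 4, 3)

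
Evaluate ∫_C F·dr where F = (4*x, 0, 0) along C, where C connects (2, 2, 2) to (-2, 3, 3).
0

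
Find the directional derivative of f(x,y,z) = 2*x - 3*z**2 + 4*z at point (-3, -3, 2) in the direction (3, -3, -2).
sqrt(22)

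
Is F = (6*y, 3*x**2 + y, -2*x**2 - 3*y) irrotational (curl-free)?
No, ∇×F = (-3, 4*x, 6*x - 6)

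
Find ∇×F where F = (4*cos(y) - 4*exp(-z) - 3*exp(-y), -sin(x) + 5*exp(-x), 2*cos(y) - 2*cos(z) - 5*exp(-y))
(-2*sin(y) + 5*exp(-y), 4*exp(-z), 4*sin(y) - cos(x) - 3*exp(-y) - 5*exp(-x))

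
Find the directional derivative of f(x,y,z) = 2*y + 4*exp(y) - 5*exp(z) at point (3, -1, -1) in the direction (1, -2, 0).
4*sqrt(5)*(-E - 2)*exp(-1)/5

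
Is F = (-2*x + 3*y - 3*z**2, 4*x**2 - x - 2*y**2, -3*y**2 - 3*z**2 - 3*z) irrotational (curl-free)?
No, ∇×F = (-6*y, -6*z, 8*x - 4)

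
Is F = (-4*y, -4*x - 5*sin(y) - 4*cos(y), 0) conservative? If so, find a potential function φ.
Yes, F is conservative. φ = -4*x*y - 4*sin(y) + 5*cos(y)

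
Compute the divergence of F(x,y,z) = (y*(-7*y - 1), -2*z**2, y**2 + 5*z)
5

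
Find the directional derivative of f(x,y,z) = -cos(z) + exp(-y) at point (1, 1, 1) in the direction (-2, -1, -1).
sqrt(6)*(-E*sin(1) + 1)*exp(-1)/6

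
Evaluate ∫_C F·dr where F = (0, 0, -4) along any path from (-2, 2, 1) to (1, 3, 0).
4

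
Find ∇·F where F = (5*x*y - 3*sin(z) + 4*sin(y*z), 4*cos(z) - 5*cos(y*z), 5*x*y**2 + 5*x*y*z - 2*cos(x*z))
5*x*y + 2*x*sin(x*z) + 5*y + 5*z*sin(y*z)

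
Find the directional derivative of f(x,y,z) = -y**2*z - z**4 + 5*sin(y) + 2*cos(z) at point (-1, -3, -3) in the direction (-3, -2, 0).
2*sqrt(13)*(18 - 5*cos(3))/13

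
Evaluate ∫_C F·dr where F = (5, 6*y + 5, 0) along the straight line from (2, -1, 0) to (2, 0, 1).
2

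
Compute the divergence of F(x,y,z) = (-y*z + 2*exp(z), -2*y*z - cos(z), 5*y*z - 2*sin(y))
5*y - 2*z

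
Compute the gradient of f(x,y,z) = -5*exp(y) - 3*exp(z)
(0, -5*exp(y), -3*exp(z))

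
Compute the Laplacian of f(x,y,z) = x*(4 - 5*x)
-10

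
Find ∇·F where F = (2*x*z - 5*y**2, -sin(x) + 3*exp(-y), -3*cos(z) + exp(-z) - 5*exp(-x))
2*z + 3*sin(z) - exp(-z) - 3*exp(-y)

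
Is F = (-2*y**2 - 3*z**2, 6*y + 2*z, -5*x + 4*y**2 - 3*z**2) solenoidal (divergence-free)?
No, ∇·F = 6 - 6*z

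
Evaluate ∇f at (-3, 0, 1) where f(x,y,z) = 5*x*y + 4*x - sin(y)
(4, -16, 0)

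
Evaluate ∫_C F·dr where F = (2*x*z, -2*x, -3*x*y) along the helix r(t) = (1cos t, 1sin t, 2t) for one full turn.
0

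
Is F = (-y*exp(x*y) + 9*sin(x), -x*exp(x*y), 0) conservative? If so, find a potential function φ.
Yes, F is conservative. φ = -exp(x*y) - 9*cos(x)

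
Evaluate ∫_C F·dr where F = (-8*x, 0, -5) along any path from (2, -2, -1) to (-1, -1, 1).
2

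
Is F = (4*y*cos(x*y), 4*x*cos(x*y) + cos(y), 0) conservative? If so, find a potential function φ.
Yes, F is conservative. φ = sin(y) + 4*sin(x*y)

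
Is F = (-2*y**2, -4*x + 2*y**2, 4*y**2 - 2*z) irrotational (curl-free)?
No, ∇×F = (8*y, 0, 4*y - 4)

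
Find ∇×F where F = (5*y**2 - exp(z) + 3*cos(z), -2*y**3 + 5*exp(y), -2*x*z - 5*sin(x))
(0, 2*z - exp(z) - 3*sin(z) + 5*cos(x), -10*y)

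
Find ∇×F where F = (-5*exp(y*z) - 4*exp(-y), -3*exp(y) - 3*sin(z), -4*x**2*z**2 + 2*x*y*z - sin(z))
(2*x*z + 3*cos(z), 8*x*z**2 - 2*y*z - 5*y*exp(y*z), 5*z*exp(y*z) - 4*exp(-y))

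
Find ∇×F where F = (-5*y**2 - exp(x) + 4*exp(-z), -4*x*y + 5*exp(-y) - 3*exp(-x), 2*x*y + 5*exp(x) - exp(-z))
(2*x, -2*y - 5*exp(x) - 4*exp(-z), 6*y + 3*exp(-x))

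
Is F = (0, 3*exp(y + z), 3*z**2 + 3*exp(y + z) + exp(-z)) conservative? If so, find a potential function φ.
Yes, F is conservative. φ = z**3 + 3*exp(y + z) - exp(-z)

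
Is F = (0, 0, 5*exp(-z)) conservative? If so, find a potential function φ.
Yes, F is conservative. φ = -5*exp(-z)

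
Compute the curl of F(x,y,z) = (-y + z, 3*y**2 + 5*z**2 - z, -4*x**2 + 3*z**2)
(1 - 10*z, 8*x + 1, 1)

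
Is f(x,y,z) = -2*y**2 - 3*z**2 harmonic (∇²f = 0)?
No, ∇²f = -10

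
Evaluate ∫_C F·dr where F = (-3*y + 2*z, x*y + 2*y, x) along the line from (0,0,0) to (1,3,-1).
6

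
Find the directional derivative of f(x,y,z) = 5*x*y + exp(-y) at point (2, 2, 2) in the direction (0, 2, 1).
sqrt(5)*(-2/5 + 4*exp(2))*exp(-2)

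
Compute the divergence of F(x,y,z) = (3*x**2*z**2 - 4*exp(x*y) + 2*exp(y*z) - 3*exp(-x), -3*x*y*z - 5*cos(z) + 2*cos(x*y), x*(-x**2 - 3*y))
6*x*z**2 - 3*x*z - 2*x*sin(x*y) - 4*y*exp(x*y) + 3*exp(-x)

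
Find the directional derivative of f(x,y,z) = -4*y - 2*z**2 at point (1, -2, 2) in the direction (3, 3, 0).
-2*sqrt(2)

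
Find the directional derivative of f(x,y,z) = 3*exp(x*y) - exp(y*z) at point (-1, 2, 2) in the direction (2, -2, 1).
2*(9 + exp(6))*exp(-2)/3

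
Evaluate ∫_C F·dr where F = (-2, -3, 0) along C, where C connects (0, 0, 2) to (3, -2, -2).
0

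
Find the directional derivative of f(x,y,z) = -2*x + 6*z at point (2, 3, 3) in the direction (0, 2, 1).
6*sqrt(5)/5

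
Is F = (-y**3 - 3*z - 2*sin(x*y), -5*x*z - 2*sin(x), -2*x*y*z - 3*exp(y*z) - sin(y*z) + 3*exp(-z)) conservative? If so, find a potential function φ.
No, ∇×F = (-2*x*z + 5*x - 3*z*exp(y*z) - z*cos(y*z), 2*y*z - 3, 2*x*cos(x*y) + 3*y**2 - 5*z - 2*cos(x)) ≠ 0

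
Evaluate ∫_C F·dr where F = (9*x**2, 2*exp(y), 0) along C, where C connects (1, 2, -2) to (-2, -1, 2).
-27 - 2*exp(2) + 2*exp(-1)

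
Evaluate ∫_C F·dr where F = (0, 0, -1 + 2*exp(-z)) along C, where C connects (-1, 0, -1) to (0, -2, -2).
-2*exp(2) + 1 + 2*E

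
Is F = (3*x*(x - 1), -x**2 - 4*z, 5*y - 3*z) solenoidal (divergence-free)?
No, ∇·F = 6*x - 6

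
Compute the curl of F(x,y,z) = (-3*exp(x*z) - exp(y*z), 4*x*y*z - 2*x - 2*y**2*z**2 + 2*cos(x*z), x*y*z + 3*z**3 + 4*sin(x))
(-4*x*y + x*z + 2*x*sin(x*z) + 4*y**2*z, -3*x*exp(x*z) - y*z - y*exp(y*z) - 4*cos(x), 4*y*z + z*exp(y*z) - 2*z*sin(x*z) - 2)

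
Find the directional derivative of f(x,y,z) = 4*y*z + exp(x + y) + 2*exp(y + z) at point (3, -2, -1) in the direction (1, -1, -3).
4*sqrt(11)*(-2 + 7*exp(3))*exp(-3)/11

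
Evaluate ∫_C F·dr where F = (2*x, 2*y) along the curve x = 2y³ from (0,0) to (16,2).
260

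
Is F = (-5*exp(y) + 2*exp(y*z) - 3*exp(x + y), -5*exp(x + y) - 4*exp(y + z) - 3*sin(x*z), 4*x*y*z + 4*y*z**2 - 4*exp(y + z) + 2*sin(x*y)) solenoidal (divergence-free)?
No, ∇·F = 4*x*y + 8*y*z - 8*exp(x + y) - 8*exp(y + z)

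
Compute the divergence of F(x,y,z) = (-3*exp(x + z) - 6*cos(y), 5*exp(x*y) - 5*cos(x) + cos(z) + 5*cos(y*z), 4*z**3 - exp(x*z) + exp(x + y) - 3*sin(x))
5*x*exp(x*y) - x*exp(x*z) + 12*z**2 - 5*z*sin(y*z) - 3*exp(x + z)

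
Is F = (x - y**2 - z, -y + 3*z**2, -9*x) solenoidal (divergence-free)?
Yes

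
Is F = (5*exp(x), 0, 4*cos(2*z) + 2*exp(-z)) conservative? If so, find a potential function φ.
Yes, F is conservative. φ = 5*exp(x) + 2*sin(2*z) - 2*exp(-z)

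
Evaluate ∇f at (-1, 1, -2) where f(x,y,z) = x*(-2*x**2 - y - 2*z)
(-3, 1, 2)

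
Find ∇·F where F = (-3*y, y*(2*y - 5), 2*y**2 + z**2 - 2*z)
4*y + 2*z - 7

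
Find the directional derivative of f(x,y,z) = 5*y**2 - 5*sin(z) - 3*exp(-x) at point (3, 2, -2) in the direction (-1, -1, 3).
-sqrt(11)*(15*exp(3)*cos(2) + 3 + 20*exp(3))*exp(-3)/11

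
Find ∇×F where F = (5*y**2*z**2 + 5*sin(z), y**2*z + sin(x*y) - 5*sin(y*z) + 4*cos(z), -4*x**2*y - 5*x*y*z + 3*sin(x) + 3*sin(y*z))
(-4*x**2 - 5*x*z - y**2 + 5*y*cos(y*z) + 3*z*cos(y*z) + 4*sin(z), 8*x*y + 10*y**2*z + 5*y*z - 3*cos(x) + 5*cos(z), y*(-10*z**2 + cos(x*y)))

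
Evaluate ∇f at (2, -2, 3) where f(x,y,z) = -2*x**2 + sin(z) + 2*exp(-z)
(-8, 0, cos(3) - 2*exp(-3))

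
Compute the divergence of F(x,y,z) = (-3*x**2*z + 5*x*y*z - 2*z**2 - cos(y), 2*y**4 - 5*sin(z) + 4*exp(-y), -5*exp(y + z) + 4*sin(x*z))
-6*x*z + 4*x*cos(x*z) + 8*y**3 + 5*y*z - 5*exp(y + z) - 4*exp(-y)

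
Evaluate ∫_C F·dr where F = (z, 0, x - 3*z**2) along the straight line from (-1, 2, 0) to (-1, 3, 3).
-30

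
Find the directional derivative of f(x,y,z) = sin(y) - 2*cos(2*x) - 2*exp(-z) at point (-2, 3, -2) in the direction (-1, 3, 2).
sqrt(14)*(4*sin(4) + 3*cos(3) + 4*exp(2))/14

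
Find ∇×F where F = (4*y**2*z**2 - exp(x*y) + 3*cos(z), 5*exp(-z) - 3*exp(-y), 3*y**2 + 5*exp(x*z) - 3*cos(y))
(6*y + 3*sin(y) + 5*exp(-z), 8*y**2*z - 5*z*exp(x*z) - 3*sin(z), x*exp(x*y) - 8*y*z**2)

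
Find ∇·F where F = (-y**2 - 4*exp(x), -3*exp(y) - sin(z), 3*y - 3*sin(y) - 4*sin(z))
-4*exp(x) - 3*exp(y) - 4*cos(z)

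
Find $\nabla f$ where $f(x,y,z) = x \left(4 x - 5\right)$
(8*x - 5, 0, 0)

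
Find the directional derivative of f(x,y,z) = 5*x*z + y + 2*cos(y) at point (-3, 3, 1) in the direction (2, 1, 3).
-sqrt(14)*(sin(3) + 17)/7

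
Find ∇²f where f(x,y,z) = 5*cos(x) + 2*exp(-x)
-5*cos(x) + 2*exp(-x)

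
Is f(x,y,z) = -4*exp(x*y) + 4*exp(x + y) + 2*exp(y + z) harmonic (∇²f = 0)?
No, ∇²f = -4*x**2*exp(x*y) - 4*y**2*exp(x*y) + 8*exp(x + y) + 4*exp(y + z)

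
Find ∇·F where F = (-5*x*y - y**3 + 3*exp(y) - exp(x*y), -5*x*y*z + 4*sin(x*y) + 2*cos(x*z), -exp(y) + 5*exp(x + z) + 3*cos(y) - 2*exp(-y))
-5*x*z + 4*x*cos(x*y) - y*exp(x*y) - 5*y + 5*exp(x + z)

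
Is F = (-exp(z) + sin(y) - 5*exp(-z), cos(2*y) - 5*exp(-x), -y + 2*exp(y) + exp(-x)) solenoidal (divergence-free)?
No, ∇·F = -2*sin(2*y)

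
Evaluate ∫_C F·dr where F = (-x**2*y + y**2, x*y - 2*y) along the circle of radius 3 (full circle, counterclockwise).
81*pi/4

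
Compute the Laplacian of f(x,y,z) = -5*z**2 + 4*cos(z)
-4*cos(z) - 10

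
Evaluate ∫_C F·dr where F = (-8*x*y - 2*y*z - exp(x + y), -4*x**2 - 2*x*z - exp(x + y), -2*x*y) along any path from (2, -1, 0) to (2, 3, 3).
-exp(5) - 100 + E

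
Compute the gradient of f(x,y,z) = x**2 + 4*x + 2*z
(2*x + 4, 0, 2)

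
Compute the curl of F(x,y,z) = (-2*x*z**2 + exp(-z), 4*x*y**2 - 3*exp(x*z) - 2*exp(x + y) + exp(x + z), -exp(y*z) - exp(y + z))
(3*x*exp(x*z) - z*exp(y*z) - exp(x + z) - exp(y + z), -4*x*z - exp(-z), 4*y**2 - 3*z*exp(x*z) - 2*exp(x + y) + exp(x + z))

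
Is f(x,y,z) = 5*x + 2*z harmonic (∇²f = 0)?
Yes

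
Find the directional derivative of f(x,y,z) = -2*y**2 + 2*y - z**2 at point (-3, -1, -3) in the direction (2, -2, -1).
-6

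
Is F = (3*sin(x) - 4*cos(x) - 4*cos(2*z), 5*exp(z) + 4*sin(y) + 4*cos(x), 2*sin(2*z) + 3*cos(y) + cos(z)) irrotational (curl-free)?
No, ∇×F = (-5*exp(z) - 3*sin(y), 8*sin(2*z), -4*sin(x))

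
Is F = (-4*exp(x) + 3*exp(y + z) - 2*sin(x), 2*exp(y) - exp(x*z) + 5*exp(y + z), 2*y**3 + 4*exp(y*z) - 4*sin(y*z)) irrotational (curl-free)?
No, ∇×F = (x*exp(x*z) + 6*y**2 + 4*z*exp(y*z) - 4*z*cos(y*z) - 5*exp(y + z), 3*exp(y + z), -z*exp(x*z) - 3*exp(y + z))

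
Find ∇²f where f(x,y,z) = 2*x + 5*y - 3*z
0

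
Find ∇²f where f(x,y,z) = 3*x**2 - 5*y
6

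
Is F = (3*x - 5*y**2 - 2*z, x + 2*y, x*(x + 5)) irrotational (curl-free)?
No, ∇×F = (0, -2*x - 7, 10*y + 1)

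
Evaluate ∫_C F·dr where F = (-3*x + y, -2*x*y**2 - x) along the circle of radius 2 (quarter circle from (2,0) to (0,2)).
6 - 4*pi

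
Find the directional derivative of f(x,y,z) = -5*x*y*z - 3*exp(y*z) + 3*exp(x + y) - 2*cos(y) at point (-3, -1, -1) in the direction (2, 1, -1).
sqrt(6)*(-10*exp(4) - 2*exp(4)*sin(1) + 9)*exp(-4)/6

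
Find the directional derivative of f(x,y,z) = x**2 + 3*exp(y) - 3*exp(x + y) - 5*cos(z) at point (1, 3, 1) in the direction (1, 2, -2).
-3*exp(4) - 10*sin(1)/3 + 2/3 + 2*exp(3)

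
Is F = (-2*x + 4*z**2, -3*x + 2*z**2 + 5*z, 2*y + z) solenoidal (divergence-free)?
No, ∇·F = -1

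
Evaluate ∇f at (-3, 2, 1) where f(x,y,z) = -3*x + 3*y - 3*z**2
(-3, 3, -6)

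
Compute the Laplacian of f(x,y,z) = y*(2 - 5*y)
-10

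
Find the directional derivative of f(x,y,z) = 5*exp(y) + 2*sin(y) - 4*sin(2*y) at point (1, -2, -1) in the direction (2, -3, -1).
3*sqrt(14)*(-2*(cos(2) - 4*cos(4))*exp(2) - 5)*exp(-2)/14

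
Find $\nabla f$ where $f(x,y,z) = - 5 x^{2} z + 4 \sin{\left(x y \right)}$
(-10*x*z + 4*y*cos(x*y), 4*x*cos(x*y), -5*x**2)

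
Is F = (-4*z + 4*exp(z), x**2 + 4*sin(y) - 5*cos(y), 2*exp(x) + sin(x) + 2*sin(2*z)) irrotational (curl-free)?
No, ∇×F = (0, -2*exp(x) + 4*exp(z) - cos(x) - 4, 2*x)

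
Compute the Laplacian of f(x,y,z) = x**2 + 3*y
2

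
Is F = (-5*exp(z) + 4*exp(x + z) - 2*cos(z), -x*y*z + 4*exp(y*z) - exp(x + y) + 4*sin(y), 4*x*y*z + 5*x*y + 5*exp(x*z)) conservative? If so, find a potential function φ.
No, ∇×F = (x*y + 4*x*z + 5*x - 4*y*exp(y*z), -4*y*z - 5*y - 5*z*exp(x*z) - 5*exp(z) + 4*exp(x + z) + 2*sin(z), -y*z - exp(x + y)) ≠ 0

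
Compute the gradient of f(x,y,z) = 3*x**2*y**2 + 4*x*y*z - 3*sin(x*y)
(y*(6*x*y + 4*z - 3*cos(x*y)), x*(6*x*y + 4*z - 3*cos(x*y)), 4*x*y)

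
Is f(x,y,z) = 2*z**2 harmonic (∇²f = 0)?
No, ∇²f = 4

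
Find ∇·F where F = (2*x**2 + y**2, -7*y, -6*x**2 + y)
4*x - 7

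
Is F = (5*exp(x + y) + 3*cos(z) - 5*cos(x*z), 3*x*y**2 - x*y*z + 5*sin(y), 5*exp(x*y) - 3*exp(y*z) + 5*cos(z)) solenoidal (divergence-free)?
No, ∇·F = 6*x*y - x*z - 3*y*exp(y*z) + 5*z*sin(x*z) + 5*exp(x + y) - 5*sin(z) + 5*cos(y)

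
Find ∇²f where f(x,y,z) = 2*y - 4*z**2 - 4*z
-8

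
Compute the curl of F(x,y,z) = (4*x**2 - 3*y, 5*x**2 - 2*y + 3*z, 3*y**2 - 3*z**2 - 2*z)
(6*y - 3, 0, 10*x + 3)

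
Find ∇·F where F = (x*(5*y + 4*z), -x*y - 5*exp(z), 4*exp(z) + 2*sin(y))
-x + 5*y + 4*z + 4*exp(z)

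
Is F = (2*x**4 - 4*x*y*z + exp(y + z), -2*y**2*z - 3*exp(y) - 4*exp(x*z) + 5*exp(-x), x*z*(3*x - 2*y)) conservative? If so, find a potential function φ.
No, ∇×F = (-2*x*z + 4*x*exp(x*z) + 2*y**2, -4*x*y - 6*x*z + 2*y*z + exp(y + z), 4*x*z - 4*z*exp(x*z) - exp(y + z) - 5*exp(-x)) ≠ 0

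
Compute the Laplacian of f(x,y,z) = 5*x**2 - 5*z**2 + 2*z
0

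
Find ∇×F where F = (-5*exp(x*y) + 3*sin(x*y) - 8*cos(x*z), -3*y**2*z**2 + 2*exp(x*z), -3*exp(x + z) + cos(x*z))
(-2*x*exp(x*z) + 6*y**2*z, 8*x*sin(x*z) + z*sin(x*z) + 3*exp(x + z), 5*x*exp(x*y) - 3*x*cos(x*y) + 2*z*exp(x*z))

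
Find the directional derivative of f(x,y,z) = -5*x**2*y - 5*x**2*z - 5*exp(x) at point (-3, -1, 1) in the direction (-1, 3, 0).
sqrt(10)*(1 - 27*exp(3))*exp(-3)/2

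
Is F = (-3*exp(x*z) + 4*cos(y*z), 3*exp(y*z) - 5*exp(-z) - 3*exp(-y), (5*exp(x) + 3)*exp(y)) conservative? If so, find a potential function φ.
No, ∇×F = (((-3*y*exp(y*z) + (5*exp(x) + 3)*exp(y))*exp(z) - 5)*exp(-z), -3*x*exp(x*z) - 4*y*sin(y*z) - 5*exp(x + y), 4*z*sin(y*z)) ≠ 0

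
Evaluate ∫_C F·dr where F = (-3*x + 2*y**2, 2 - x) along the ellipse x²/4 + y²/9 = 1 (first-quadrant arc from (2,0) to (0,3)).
-12 - 3*pi/2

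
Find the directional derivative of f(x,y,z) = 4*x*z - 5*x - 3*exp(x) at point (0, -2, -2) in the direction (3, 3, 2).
-24*sqrt(22)/11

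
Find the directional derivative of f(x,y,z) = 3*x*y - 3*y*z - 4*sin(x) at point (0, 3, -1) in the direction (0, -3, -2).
9*sqrt(13)/13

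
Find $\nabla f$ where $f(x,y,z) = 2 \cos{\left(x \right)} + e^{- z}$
(-2*sin(x), 0, -exp(-z))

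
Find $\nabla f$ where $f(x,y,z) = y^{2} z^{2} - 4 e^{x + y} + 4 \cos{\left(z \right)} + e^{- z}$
(-4*exp(x + y), 2*y*z**2 - 4*exp(x + y), 2*y**2*z - 4*sin(z) - exp(-z))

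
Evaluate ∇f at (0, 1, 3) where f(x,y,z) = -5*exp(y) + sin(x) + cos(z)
(1, -5*E, -sin(3))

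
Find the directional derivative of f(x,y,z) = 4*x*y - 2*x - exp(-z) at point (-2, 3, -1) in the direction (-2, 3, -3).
sqrt(22)*(-44 - 3*E)/22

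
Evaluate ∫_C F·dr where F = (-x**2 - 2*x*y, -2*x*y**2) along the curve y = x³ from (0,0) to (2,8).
-9448/15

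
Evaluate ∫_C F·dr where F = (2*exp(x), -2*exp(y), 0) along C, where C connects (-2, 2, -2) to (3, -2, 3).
2*(-2 + (1 + E)*exp(4))*exp(-2)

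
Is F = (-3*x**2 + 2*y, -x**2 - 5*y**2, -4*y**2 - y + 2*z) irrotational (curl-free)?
No, ∇×F = (-8*y - 1, 0, -2*x - 2)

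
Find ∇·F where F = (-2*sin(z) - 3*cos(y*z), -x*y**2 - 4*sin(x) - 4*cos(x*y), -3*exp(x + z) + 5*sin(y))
-2*x*y + 4*x*sin(x*y) - 3*exp(x + z)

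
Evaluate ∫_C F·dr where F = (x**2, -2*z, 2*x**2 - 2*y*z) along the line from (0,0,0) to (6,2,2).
332/3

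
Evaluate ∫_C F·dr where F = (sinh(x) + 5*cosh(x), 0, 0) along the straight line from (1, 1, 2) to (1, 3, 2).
0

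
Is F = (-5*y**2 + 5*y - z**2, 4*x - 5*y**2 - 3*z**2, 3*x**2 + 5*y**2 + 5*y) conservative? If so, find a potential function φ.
No, ∇×F = (10*y + 6*z + 5, -6*x - 2*z, 10*y - 1) ≠ 0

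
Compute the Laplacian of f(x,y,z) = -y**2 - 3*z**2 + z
-8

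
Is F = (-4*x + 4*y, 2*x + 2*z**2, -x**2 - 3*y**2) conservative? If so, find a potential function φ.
No, ∇×F = (-6*y - 4*z, 2*x, -2) ≠ 0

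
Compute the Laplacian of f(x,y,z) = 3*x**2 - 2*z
6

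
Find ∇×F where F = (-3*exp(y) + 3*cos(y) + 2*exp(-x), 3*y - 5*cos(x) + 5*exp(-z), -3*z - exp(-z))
(5*exp(-z), 0, 3*exp(y) + 5*sin(x) + 3*sin(y))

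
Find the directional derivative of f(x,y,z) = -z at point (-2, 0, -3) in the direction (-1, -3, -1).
sqrt(11)/11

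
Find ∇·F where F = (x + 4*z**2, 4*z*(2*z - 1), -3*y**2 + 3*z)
4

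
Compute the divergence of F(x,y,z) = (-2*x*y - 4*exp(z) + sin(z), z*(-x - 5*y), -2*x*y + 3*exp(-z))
-2*y - 5*z - 3*exp(-z)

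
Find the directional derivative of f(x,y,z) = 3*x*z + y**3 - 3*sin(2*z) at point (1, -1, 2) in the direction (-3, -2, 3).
-3*sqrt(22)*(6*cos(4) + 5)/22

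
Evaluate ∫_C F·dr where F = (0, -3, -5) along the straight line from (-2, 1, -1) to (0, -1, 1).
-4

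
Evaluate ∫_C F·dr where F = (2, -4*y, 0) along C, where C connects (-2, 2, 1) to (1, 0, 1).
14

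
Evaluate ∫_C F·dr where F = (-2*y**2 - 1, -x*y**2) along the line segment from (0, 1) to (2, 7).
-240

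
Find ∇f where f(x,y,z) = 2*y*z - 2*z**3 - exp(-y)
(0, 2*z + exp(-y), 2*y - 6*z**2)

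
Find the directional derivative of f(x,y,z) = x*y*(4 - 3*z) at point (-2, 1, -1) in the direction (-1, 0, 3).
11*sqrt(10)/10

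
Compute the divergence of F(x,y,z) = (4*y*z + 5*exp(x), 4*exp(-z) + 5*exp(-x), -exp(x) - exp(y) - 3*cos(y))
5*exp(x)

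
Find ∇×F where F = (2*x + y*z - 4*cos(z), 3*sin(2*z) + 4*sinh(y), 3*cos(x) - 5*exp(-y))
(-6*cos(2*z) + 5*exp(-y), y + 3*sin(x) + 4*sin(z), -z)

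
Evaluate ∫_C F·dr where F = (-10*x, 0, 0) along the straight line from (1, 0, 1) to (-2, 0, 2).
-15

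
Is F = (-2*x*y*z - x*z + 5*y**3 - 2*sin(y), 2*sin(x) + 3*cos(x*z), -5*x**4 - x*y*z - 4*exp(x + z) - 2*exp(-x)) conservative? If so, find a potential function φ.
No, ∇×F = (x*(-z + 3*sin(x*z)), 20*x**3 - 2*x*y - x + y*z + 4*exp(x + z) - 2*exp(-x), 2*x*z - 15*y**2 - 3*z*sin(x*z) + 2*cos(x) + 2*cos(y)) ≠ 0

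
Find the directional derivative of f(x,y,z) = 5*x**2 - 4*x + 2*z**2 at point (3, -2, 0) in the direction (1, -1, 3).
26*sqrt(11)/11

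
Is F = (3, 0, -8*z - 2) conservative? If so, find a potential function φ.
Yes, F is conservative. φ = 3*x - 4*z**2 - 2*z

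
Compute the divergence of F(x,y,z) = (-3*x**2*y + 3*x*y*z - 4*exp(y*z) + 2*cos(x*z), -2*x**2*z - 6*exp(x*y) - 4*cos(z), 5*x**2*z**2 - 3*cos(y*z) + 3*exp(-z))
10*x**2*z - 6*x*y - 6*x*exp(x*y) + 3*y*z + 3*y*sin(y*z) - 2*z*sin(x*z) - 3*exp(-z)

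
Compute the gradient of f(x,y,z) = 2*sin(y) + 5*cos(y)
(0, -5*sin(y) + 2*cos(y), 0)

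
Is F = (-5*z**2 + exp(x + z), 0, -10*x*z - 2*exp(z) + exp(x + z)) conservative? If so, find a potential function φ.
Yes, F is conservative. φ = -5*x*z**2 - 2*exp(z) + exp(x + z)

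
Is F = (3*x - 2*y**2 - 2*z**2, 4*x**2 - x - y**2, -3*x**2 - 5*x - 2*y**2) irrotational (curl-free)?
No, ∇×F = (-4*y, 6*x - 4*z + 5, 8*x + 4*y - 1)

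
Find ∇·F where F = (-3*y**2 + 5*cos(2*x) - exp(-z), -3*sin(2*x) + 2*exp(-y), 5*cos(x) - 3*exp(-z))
-10*sin(2*x) + 3*exp(-z) - 2*exp(-y)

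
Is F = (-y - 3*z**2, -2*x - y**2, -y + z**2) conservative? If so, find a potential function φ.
No, ∇×F = (-1, -6*z, -1) ≠ 0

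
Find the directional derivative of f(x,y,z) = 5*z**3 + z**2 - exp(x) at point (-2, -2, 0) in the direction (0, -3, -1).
0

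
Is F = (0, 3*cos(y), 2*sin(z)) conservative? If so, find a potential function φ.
Yes, F is conservative. φ = 3*sin(y) - 2*cos(z)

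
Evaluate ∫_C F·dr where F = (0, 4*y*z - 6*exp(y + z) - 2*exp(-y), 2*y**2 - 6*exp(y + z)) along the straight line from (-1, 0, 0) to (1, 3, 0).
-6*exp(3) + 2*exp(-3) + 4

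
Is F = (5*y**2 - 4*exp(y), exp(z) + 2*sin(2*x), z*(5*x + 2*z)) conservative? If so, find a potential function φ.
No, ∇×F = (-exp(z), -5*z, -10*y + 4*exp(y) + 4*cos(2*x)) ≠ 0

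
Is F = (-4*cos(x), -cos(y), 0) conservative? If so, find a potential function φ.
Yes, F is conservative. φ = -4*sin(x) - sin(y)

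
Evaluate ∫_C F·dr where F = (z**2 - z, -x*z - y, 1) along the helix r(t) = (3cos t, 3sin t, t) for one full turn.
pi*(-4 + 3*pi)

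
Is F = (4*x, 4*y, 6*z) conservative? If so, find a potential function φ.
Yes, F is conservative. φ = 2*x**2 + 2*y**2 + 3*z**2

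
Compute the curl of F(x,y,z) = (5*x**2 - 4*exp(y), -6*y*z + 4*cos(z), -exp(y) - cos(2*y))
(6*y - exp(y) + 2*sin(2*y) + 4*sin(z), 0, 4*exp(y))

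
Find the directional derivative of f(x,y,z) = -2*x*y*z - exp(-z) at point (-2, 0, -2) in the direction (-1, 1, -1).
sqrt(3)*(-8 - exp(2))/3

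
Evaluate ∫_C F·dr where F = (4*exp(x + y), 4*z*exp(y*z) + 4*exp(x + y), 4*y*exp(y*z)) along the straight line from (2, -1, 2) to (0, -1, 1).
4*(-exp(3) - 1 + 2*E)*exp(-2)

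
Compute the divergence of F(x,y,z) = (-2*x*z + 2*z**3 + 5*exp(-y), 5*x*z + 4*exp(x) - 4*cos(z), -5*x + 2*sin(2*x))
-2*z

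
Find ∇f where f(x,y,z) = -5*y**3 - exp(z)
(0, -15*y**2, -exp(z))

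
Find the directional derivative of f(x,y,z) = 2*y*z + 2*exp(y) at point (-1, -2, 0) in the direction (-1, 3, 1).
2*sqrt(11)*(3 - 2*exp(2))*exp(-2)/11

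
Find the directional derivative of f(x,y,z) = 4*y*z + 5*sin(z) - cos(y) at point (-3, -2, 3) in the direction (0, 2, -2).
sqrt(2)*(-sin(2) - 5*cos(3) + 20)/2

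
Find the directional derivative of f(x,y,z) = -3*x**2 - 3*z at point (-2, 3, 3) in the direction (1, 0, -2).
18*sqrt(5)/5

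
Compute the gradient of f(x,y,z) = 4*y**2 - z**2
(0, 8*y, -2*z)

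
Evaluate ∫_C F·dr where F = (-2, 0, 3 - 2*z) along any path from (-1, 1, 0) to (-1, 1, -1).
-4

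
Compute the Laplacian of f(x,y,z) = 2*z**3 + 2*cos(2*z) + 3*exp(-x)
12*z - 8*cos(2*z) + 3*exp(-x)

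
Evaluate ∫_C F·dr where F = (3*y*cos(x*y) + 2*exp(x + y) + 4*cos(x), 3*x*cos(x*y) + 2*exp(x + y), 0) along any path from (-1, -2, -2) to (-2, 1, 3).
-10*sin(2) - 2*exp(-3) + 2*exp(-1) + 4*sin(1)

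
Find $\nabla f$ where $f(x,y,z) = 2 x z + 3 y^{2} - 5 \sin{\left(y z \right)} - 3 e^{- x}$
(2*z + 3*exp(-x), 6*y - 5*z*cos(y*z), 2*x - 5*y*cos(y*z))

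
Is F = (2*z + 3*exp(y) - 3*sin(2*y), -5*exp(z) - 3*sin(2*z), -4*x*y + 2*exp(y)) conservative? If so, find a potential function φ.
No, ∇×F = (-4*x + 2*exp(y) + 5*exp(z) + 6*cos(2*z), 4*y + 2, -3*exp(y) + 6*cos(2*y)) ≠ 0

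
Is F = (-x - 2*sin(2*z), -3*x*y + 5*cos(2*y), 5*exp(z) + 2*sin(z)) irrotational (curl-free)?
No, ∇×F = (0, -4*cos(2*z), -3*y)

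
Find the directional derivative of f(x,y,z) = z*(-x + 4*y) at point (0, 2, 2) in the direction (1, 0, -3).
-13*sqrt(10)/5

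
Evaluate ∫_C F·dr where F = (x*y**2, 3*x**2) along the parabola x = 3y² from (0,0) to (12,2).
1824/5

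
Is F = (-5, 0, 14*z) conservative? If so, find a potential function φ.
Yes, F is conservative. φ = -5*x + 7*z**2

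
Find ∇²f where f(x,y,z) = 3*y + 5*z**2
10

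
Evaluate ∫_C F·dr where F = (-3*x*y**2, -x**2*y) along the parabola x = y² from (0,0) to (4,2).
-224/3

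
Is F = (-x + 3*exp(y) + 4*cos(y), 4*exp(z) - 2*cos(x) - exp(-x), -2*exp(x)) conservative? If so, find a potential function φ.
No, ∇×F = (-4*exp(z), 2*exp(x), -3*exp(y) + 2*sin(x) + 4*sin(y) + exp(-x)) ≠ 0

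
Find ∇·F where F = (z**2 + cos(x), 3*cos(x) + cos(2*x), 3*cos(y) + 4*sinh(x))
-sin(x)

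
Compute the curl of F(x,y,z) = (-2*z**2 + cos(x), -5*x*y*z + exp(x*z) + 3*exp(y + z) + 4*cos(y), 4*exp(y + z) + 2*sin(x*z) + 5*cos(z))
(5*x*y - x*exp(x*z) + exp(y + z), -2*z*(cos(x*z) + 2), z*(-5*y + exp(x*z)))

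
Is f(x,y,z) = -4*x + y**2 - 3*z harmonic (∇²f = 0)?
No, ∇²f = 2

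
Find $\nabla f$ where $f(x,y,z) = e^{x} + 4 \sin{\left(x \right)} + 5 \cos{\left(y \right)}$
(exp(x) + 4*cos(x), -5*sin(y), 0)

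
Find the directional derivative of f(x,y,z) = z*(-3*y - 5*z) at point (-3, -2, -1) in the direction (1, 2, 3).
27*sqrt(14)/7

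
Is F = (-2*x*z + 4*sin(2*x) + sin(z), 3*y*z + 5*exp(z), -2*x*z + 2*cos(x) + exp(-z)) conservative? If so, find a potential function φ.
No, ∇×F = (-3*y - 5*exp(z), -2*x + 2*z + 2*sin(x) + cos(z), 0) ≠ 0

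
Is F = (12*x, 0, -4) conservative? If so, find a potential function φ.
Yes, F is conservative. φ = 6*x**2 - 4*z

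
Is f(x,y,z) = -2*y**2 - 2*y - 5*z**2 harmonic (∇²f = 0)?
No, ∇²f = -14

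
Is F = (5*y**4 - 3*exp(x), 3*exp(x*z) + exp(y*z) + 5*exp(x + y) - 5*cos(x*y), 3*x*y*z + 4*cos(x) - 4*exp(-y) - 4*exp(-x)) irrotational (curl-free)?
No, ∇×F = (3*x*z - 3*x*exp(x*z) - y*exp(y*z) + 4*exp(-y), -3*y*z + 4*sin(x) - 4*exp(-x), -20*y**3 + 5*y*sin(x*y) + 3*z*exp(x*z) + 5*exp(x + y))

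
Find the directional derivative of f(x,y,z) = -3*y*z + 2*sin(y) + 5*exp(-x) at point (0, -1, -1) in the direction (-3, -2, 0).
sqrt(13)*(9 - 4*cos(1))/13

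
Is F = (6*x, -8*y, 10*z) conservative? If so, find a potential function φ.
Yes, F is conservative. φ = 3*x**2 - 4*y**2 + 5*z**2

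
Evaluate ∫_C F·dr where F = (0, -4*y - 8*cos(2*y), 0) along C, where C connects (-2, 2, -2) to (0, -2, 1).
8*sin(4)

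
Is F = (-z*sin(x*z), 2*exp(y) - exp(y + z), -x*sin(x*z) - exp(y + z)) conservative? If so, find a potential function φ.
Yes, F is conservative. φ = 2*exp(y) - exp(y + z) + cos(x*z)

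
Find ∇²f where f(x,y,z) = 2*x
0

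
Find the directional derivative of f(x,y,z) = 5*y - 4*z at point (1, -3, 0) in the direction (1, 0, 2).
-8*sqrt(5)/5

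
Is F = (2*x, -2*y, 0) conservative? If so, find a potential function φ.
Yes, F is conservative. φ = x**2 - y**2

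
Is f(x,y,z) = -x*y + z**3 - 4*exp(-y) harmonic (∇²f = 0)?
No, ∇²f = 6*z - 4*exp(-y)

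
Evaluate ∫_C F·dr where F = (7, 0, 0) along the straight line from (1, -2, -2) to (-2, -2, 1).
-21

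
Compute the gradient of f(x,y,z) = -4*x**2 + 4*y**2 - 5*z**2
(-8*x, 8*y, -10*z)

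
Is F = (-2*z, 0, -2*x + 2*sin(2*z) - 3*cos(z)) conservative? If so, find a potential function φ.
Yes, F is conservative. φ = -2*x*z - 3*sin(z) - cos(2*z)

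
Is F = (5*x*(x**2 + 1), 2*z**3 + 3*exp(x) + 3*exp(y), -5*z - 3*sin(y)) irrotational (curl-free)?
No, ∇×F = (-6*z**2 - 3*cos(y), 0, 3*exp(x))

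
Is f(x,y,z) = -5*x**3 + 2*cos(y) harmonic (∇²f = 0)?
No, ∇²f = -30*x - 2*cos(y)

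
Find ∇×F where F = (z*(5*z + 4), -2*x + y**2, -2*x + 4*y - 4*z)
(4, 10*z + 6, -2)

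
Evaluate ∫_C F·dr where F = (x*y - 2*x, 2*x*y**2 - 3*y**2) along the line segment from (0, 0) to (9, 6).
837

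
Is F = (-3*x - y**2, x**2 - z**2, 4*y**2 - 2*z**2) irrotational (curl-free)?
No, ∇×F = (8*y + 2*z, 0, 2*x + 2*y)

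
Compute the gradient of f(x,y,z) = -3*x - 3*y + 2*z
(-3, -3, 2)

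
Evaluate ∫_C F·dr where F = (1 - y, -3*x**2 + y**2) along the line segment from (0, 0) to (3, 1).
-43/6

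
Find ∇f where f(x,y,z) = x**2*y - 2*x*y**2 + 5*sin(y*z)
(2*y*(x - y), x**2 - 4*x*y + 5*z*cos(y*z), 5*y*cos(y*z))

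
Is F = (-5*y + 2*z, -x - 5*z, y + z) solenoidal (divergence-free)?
No, ∇·F = 1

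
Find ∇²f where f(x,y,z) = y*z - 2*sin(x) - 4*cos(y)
2*sin(x) + 4*cos(y)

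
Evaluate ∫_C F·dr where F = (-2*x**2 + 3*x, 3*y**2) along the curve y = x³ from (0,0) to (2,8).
1538/3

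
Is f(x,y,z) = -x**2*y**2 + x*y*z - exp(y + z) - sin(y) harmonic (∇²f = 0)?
No, ∇²f = -2*x**2 - 2*y**2 - 2*exp(y + z) + sin(y)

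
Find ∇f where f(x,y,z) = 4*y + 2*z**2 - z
(0, 4, 4*z - 1)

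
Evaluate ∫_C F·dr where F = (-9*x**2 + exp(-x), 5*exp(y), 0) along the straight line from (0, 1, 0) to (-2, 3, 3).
-5*E - exp(2) + 25 + 5*exp(3)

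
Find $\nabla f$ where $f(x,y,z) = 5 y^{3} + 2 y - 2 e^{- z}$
(0, 15*y**2 + 2, 2*exp(-z))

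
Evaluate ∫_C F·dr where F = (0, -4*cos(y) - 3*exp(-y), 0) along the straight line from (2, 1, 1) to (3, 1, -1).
0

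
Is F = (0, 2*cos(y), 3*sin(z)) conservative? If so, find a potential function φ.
Yes, F is conservative. φ = 2*sin(y) - 3*cos(z)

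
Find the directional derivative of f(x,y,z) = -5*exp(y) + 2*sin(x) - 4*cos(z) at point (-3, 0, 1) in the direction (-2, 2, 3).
2*sqrt(17)*(-5 - 2*cos(3) + 6*sin(1))/17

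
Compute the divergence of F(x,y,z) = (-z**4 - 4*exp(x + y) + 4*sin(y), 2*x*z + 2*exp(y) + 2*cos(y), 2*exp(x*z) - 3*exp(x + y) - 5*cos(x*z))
2*x*exp(x*z) + 5*x*sin(x*z) + 2*exp(y) - 4*exp(x + y) - 2*sin(y)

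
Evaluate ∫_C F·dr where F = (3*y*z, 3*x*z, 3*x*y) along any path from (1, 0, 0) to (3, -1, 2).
-18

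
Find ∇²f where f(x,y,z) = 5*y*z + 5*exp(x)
5*exp(x)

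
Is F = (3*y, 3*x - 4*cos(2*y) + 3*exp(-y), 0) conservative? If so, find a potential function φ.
Yes, F is conservative. φ = 3*x*y - 2*sin(2*y) - 3*exp(-y)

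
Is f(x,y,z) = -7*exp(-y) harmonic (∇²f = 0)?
No, ∇²f = -7*exp(-y)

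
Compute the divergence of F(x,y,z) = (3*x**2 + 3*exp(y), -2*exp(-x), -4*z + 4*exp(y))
6*x - 4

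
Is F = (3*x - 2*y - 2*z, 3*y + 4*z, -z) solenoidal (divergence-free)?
No, ∇·F = 5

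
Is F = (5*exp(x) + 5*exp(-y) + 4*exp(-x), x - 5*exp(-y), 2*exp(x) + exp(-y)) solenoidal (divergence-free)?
No, ∇·F = 5*exp(x) + 5*exp(-y) - 4*exp(-x)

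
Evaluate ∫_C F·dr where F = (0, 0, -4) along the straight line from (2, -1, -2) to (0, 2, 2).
-16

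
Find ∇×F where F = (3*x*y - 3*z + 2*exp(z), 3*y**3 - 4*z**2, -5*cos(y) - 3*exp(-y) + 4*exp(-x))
(8*z + 5*sin(y) + 3*exp(-y), 2*exp(z) - 3 + 4*exp(-x), -3*x)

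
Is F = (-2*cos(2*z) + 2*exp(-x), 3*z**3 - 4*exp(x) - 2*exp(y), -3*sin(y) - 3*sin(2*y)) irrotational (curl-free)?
No, ∇×F = (-9*z**2 - 3*cos(y) - 6*cos(2*y), 4*sin(2*z), -4*exp(x))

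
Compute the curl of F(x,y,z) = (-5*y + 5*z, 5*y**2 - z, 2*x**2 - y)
(0, 5 - 4*x, 5)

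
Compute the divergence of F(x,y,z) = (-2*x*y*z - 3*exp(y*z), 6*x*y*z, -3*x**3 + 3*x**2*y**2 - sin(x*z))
6*x*z - x*cos(x*z) - 2*y*z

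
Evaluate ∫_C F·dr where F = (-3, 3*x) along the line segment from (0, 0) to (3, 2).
0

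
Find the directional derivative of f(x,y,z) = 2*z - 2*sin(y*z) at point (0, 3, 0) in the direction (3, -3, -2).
4*sqrt(22)/11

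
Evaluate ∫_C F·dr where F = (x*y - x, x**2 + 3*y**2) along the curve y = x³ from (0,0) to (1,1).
13/10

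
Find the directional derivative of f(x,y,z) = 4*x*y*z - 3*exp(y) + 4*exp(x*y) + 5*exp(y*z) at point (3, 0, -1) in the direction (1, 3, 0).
-12*sqrt(10)/5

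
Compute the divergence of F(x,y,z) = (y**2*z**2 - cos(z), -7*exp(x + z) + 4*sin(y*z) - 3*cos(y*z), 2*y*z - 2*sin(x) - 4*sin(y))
2*y + 3*z*sin(y*z) + 4*z*cos(y*z)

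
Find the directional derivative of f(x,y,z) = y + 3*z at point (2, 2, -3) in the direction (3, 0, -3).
-3*sqrt(2)/2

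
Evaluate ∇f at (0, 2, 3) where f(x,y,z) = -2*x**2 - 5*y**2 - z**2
(0, -20, -6)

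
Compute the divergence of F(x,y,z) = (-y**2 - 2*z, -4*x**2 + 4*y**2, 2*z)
8*y + 2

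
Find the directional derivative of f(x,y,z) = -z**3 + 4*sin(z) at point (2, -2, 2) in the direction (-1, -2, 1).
2*sqrt(6)*(-3 + cos(2))/3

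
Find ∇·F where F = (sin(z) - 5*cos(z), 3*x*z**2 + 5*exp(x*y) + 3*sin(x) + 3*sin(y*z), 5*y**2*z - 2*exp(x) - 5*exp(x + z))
5*x*exp(x*y) + 5*y**2 + 3*z*cos(y*z) - 5*exp(x + z)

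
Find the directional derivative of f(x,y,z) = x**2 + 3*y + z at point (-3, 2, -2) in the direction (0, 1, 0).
3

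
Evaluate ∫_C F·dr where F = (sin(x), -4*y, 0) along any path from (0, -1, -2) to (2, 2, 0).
-5 - cos(2)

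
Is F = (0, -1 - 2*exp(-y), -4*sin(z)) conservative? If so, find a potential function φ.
Yes, F is conservative. φ = -y + 4*cos(z) + 2*exp(-y)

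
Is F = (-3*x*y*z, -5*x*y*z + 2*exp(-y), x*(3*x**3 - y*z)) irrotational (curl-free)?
No, ∇×F = (x*(5*y - z), -12*x**3 - 3*x*y + y*z, z*(3*x - 5*y))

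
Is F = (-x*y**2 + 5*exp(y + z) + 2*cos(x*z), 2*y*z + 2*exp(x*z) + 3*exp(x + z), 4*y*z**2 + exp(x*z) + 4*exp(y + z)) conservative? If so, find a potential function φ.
No, ∇×F = (-2*x*exp(x*z) - 2*y + 4*z**2 - 3*exp(x + z) + 4*exp(y + z), -2*x*sin(x*z) - z*exp(x*z) + 5*exp(y + z), 2*x*y + 2*z*exp(x*z) + 3*exp(x + z) - 5*exp(y + z)) ≠ 0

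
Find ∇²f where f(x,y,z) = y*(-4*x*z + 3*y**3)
36*y**2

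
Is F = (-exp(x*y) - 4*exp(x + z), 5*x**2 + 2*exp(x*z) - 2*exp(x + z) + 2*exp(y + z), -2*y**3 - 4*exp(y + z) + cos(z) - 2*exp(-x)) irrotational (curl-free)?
No, ∇×F = (-2*x*exp(x*z) - 6*y**2 + 2*exp(x + z) - 6*exp(y + z), 2*(-2*exp(2*x + z) - 1)*exp(-x), x*exp(x*y) + 10*x + 2*z*exp(x*z) - 2*exp(x + z))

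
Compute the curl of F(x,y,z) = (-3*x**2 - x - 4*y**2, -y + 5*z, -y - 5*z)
(-6, 0, 8*y)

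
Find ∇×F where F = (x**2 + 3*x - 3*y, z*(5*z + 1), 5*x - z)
(-10*z - 1, -5, 3)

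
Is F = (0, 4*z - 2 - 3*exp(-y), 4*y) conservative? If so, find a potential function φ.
Yes, F is conservative. φ = 4*y*z - 2*y + 3*exp(-y)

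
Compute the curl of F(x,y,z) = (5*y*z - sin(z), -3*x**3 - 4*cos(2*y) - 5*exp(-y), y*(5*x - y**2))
(5*x - 3*y**2, -cos(z), -9*x**2 - 5*z)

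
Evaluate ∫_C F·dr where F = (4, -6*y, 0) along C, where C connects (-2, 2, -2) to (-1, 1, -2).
13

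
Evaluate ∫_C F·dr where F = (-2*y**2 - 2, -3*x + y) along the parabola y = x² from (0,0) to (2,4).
-124/5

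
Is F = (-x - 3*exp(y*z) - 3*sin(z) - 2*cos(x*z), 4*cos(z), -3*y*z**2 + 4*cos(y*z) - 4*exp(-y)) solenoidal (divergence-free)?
No, ∇·F = -6*y*z - 4*y*sin(y*z) + 2*z*sin(x*z) - 1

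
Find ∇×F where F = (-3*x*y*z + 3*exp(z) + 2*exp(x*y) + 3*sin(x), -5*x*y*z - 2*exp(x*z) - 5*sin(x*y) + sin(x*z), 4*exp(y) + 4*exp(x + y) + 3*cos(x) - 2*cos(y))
(5*x*y + 2*x*exp(x*z) - x*cos(x*z) + 4*exp(y) + 4*exp(x + y) + 2*sin(y), -3*x*y + 3*exp(z) - 4*exp(x + y) + 3*sin(x), 3*x*z - 2*x*exp(x*y) - 5*y*z - 5*y*cos(x*y) - 2*z*exp(x*z) + z*cos(x*z))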